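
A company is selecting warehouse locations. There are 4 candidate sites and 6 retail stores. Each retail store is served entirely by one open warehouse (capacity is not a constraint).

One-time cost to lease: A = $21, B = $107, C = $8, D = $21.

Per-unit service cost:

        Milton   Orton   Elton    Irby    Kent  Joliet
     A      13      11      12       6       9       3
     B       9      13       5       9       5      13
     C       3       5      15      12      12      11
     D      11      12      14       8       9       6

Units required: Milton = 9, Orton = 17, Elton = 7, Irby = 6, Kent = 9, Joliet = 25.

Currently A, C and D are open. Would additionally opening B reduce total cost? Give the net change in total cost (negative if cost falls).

No — net change +22 (cost rises by 22).

Current service cost with {A, C, D}: 388.
Adding B: each retail store re-picks its cheapest; new service cost 303, saving 85.
Extra fixed cost: 107. Net change = 107 − 85 = 22.
(Totals: 438 → 460.)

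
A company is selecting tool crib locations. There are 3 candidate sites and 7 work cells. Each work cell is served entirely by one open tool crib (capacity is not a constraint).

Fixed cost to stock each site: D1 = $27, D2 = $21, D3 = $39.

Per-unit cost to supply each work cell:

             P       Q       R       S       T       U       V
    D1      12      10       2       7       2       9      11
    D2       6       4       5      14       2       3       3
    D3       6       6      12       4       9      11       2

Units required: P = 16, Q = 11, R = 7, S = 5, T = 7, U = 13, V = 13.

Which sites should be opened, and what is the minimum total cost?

Open D1 and D2; minimum total cost 329.

For any fixed open set, each work cell goes to its cheapest open site; total = fixed + service.
{D1, D2}: P→D2 6·16=96, Q→D2 4·11=44, R→D1 2·7=14, S→D1 7·5=35, T→D1 2·7=14, U→D2 3·13=39, V→D2 3·13=39. Service 281; fixed 48; total 329.
{D2, D3}: P→D2 6·16=96, Q→D2 4·11=44, R→D2 5·7=35, S→D3 4·5=20, T→D2 2·7=14, U→D2 3·13=39, V→D3 2·13=26. Service 274; fixed 60; total 334.
{D1, D2, D3}: service 253 + fixed 87 = 340
{D2}: service 337 + fixed 21 = 358
No other subset beats 329.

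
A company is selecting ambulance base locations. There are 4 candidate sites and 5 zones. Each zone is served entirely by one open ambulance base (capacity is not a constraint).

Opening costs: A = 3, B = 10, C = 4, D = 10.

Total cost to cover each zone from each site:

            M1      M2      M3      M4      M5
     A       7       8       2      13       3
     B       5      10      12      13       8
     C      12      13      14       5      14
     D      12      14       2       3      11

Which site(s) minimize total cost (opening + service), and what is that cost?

For any fixed open set, each zone goes to its cheapest open site; total = fixed + service.
{A, C}: M1→A 7, M2→A 8, M3→A 2, M4→C 5, M5→A 3. Service 25; fixed 7; total 32.
{A}: service 33 + fixed 3 = 36
{A, D}: service 23 + fixed 13 = 36
{A, B, C, D}: service 21 + fixed 27 = 48
No other subset beats 32.

Open A and C; minimum total cost 32.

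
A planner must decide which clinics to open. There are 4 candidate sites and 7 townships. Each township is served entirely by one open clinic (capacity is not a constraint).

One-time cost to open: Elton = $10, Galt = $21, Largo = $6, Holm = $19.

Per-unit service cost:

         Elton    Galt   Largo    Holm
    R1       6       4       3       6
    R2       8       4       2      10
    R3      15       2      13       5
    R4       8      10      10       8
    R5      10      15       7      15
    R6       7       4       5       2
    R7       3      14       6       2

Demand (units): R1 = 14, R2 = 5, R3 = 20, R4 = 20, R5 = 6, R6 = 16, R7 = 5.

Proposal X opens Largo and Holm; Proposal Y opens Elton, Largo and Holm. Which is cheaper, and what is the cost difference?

Proposal X: {Largo, Holm}: R1→Largo 3·14=42, R2→Largo 2·5=10, R3→Holm 5·20=100, R4→Holm 8·20=160, R5→Largo 7·6=42, R6→Holm 2·16=32, R7→Holm 2·5=10. Service 396; fixed 25; total 421.
Proposal Y: {Elton, Largo, Holm}: R1→Largo 3·14=42, R2→Largo 2·5=10, R3→Holm 5·20=100, R4→Elton 8·20=160, R5→Largo 7·6=42, R6→Holm 2·16=32, R7→Holm 2·5=10. Service 396; fixed 35; total 431.
Difference: |421 − 431| = 10.

Proposal X is cheaper by 10.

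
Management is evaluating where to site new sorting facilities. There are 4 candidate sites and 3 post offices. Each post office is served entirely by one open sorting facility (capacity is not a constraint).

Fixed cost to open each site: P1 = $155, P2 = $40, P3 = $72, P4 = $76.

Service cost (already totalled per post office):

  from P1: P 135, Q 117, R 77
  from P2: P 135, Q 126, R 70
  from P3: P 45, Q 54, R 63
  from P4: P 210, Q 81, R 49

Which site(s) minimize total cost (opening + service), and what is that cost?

For any fixed open set, each post office goes to its cheapest open site; total = fixed + service.
{P3}: P→P3 45, Q→P3 54, R→P3 63. Service 162; fixed 72; total 234.
{P2, P3}: P→P3 45, Q→P3 54, R→P3 63. Service 162; fixed 112; total 274.
{P3, P4}: P→P3 45, Q→P3 54, R→P4 49. Service 148; fixed 148; total 296.
{P1, P2, P3, P4}: service 148 + fixed 343 = 491
No other subset beats 234.

Open P3 only; minimum total cost 234.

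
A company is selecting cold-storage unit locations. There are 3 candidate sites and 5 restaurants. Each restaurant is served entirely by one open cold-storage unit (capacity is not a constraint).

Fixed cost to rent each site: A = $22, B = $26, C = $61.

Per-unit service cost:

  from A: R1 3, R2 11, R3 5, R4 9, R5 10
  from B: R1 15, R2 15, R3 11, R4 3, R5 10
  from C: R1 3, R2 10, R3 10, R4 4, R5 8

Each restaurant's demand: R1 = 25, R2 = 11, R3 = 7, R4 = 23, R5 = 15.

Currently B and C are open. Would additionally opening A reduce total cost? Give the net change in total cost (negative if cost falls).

Current service cost with {B, C}: 444.
Adding A: each restaurant re-picks its cheapest; new service cost 409, saving 35.
Extra fixed cost: 22. Net change = 22 − 35 = -13.
(Totals: 531 → 518.)

Yes — net change −13 (cost falls by 13).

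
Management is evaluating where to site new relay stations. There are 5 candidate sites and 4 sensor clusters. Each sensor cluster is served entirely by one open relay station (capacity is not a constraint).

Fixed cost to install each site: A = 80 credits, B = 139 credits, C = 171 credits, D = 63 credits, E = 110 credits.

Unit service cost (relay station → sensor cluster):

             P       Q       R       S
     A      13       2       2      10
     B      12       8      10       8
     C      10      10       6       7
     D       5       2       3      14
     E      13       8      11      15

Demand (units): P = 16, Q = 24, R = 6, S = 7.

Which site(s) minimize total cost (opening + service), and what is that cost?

Open D only; minimum total cost 307.

For any fixed open set, each sensor cluster goes to its cheapest open site; total = fixed + service.
{D}: P→D 5·16=80, Q→D 2·24=48, R→D 3·6=18, S→D 14·7=98. Service 244; fixed 63; total 307.
{A, D}: P→D 5·16=80, Q→A 2·24=48, R→A 2·6=12, S→A 10·7=70. Service 210; fixed 143; total 353.
{B, D}: service 202 + fixed 202 = 404
{A, B, C, D, E}: service 189 + fixed 563 = 752
No other subset beats 307.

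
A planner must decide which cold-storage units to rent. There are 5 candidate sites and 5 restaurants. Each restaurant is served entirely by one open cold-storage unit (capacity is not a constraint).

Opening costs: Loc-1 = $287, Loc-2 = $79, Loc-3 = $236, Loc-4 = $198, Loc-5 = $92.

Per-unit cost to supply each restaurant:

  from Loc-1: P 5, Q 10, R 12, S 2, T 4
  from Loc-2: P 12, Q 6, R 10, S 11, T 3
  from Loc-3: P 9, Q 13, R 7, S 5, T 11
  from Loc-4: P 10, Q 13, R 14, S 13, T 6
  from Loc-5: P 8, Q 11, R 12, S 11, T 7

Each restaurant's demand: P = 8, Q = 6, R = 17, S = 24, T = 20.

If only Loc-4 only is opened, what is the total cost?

Each restaurant is assigned to its cheapest site among the open ones.
{Loc-4}: P→Loc-4 10·8=80, Q→Loc-4 13·6=78, R→Loc-4 14·17=238, S→Loc-4 13·24=312, T→Loc-4 6·20=120. Service 828; fixed 198; total 1026.

Total cost: 1026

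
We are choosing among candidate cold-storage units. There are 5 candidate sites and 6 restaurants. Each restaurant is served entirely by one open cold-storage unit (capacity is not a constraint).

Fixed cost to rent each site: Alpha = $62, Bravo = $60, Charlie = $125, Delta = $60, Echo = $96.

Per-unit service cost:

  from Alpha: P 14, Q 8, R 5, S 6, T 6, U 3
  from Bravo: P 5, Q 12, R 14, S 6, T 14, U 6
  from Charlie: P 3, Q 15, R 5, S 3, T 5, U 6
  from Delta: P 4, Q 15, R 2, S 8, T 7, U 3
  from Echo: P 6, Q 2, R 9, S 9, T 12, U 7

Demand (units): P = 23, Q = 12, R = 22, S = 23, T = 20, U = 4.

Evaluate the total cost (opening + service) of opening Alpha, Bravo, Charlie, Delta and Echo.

Total cost: 721

Each restaurant is assigned to its cheapest site among the open ones.
{Alpha, Bravo, Charlie, Delta, Echo}: P→Charlie 3·23=69, Q→Echo 2·12=24, R→Delta 2·22=44, S→Charlie 3·23=69, T→Charlie 5·20=100, U→Alpha 3·4=12. Service 318; fixed 403; total 721.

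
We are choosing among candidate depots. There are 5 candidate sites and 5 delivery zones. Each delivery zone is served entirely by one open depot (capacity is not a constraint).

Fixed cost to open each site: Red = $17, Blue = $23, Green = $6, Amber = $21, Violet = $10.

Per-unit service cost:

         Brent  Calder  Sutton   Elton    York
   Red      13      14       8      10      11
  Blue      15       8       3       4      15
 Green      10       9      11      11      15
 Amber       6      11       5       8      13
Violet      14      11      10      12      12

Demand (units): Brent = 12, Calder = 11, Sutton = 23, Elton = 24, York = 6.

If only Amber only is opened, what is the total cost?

Each delivery zone is assigned to its cheapest site among the open ones.
{Amber}: Brent→Amber 6·12=72, Calder→Amber 11·11=121, Sutton→Amber 5·23=115, Elton→Amber 8·24=192, York→Amber 13·6=78. Service 578; fixed 21; total 599.

Total cost: 599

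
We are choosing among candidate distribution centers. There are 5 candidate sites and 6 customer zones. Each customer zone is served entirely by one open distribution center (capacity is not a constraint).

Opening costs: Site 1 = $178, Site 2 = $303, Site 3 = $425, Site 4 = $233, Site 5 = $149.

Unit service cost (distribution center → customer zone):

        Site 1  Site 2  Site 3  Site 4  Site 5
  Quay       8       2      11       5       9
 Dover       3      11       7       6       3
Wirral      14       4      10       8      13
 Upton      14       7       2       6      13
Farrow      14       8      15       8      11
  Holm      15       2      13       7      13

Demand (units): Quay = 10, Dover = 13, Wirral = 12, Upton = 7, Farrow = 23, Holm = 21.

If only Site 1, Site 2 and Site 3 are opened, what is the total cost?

Total cost: 1253

Each customer zone is assigned to its cheapest site among the open ones.
{Site 1, Site 2, Site 3}: Quay→Site 2 2·10=20, Dover→Site 1 3·13=39, Wirral→Site 2 4·12=48, Upton→Site 3 2·7=14, Farrow→Site 2 8·23=184, Holm→Site 2 2·21=42. Service 347; fixed 906; total 1253.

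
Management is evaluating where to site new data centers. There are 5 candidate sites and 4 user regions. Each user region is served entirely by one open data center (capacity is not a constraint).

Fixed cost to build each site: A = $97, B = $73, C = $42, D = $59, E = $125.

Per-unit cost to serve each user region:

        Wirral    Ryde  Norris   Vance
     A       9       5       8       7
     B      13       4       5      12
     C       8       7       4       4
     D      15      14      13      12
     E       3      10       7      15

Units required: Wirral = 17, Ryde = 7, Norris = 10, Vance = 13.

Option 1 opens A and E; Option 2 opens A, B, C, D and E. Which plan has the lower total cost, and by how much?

Option 1 is cheaper by 98.

Option 1: {A, E}: Wirral→E 3·17=51, Ryde→A 5·7=35, Norris→E 7·10=70, Vance→A 7·13=91. Service 247; fixed 222; total 469.
Option 2: {A, B, C, D, E}: Wirral→E 3·17=51, Ryde→B 4·7=28, Norris→C 4·10=40, Vance→C 4·13=52. Service 171; fixed 396; total 567.
Difference: |469 − 567| = 98.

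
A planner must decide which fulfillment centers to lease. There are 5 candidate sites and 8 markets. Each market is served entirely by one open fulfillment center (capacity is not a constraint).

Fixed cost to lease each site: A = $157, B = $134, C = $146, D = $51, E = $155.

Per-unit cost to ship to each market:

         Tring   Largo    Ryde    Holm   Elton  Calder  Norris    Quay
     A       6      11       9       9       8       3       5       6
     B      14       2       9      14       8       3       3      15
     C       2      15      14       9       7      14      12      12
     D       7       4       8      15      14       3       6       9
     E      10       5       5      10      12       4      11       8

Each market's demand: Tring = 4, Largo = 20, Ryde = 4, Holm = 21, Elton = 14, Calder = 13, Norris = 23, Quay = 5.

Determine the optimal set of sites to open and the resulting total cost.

Open B and C; minimum total cost 819.

For any fixed open set, each market goes to its cheapest open site; total = fixed + service.
{B, C}: Tring→C 2·4=8, Largo→B 2·20=40, Ryde→B 9·4=36, Holm→C 9·21=189, Elton→C 7·14=98, Calder→B 3·13=39, Norris→B 3·23=69, Quay→C 12·5=60. Service 539; fixed 280; total 819.
{C, D}: service 629 + fixed 197 = 826
{A, D}: service 621 + fixed 208 = 829
{A, B, C, D, E}: Tring→C 2·4=8, Largo→B 2·20=40, Ryde→E 5·4=20, Holm→A 9·21=189, Elton→C 7·14=98, Calder→A 3·13=39, Norris→B 3·23=69, Quay→A 6·5=30. Service 493; fixed 643; total 1136.
No other subset beats 819.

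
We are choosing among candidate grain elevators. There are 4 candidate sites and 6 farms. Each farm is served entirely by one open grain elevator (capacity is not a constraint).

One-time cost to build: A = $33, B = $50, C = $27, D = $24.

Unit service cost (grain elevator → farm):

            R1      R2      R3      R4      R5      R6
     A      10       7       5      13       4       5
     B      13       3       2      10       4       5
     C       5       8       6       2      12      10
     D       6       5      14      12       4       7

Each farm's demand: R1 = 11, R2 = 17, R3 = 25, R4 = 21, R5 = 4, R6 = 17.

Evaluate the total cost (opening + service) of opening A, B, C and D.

Total cost: 433

Each farm is assigned to its cheapest site among the open ones.
{A, B, C, D}: R1→C 5·11=55, R2→B 3·17=51, R3→B 2·25=50, R4→C 2·21=42, R5→A 4·4=16, R6→A 5·17=85. Service 299; fixed 134; total 433.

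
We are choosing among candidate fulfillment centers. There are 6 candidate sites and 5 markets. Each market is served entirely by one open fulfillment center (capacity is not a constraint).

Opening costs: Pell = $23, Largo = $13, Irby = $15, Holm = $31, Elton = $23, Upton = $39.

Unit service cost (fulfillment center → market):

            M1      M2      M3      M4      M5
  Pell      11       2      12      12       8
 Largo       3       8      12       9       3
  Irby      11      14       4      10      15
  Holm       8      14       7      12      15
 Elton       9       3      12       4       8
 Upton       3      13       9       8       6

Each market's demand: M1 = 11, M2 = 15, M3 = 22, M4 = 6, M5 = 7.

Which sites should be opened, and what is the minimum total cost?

Open Largo, Irby and Elton; minimum total cost 262.

For any fixed open set, each market goes to its cheapest open site; total = fixed + service.
{Largo, Irby, Elton}: M1→Largo 3·11=33, M2→Elton 3·15=45, M3→Irby 4·22=88, M4→Elton 4·6=24, M5→Largo 3·7=21. Service 211; fixed 51; total 262.
{Pell, Largo, Irby, Elton}: service 196 + fixed 74 = 270
{Pell, Largo, Irby}: service 226 + fixed 51 = 277
{Pell, Largo, Irby, Holm, Elton, Upton}: service 196 + fixed 144 = 340
No other subset beats 262.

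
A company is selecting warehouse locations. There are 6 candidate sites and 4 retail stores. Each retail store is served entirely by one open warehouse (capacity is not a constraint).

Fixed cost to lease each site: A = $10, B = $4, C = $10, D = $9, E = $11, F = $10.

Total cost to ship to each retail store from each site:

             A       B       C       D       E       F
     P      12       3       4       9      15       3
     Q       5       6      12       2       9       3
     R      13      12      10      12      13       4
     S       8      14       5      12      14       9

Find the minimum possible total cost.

For any fixed open set, each retail store goes to its cheapest open site; total = fixed + service.
{F}: P→F 3, Q→F 3, R→F 4, S→F 9. Service 19; fixed 10; total 29.
{B, F}: service 19 + fixed 14 = 33
{C, F}: service 15 + fixed 20 = 35
{A, B, C, D, E, F}: P→B 3, Q→D 2, R→F 4, S→C 5. Service 14; fixed 54; total 68.
No other subset beats 29.

Minimum total cost: 29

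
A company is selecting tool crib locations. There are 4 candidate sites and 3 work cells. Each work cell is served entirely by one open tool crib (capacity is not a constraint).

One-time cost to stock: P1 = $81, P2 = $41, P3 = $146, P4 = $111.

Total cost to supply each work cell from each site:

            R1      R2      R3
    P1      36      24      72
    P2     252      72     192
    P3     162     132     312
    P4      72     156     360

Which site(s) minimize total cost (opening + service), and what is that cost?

For any fixed open set, each work cell goes to its cheapest open site; total = fixed + service.
{P1}: R1→P1 36, R2→P1 24, R3→P1 72. Service 132; fixed 81; total 213.
{P1, P2}: service 132 + fixed 122 = 254
{P1, P4}: service 132 + fixed 192 = 324
{P1, P2, P3, P4}: service 132 + fixed 379 = 511
(All 15 nonempty subsets were checked; P1 only is lowest.)

Open P1 only; minimum total cost 213.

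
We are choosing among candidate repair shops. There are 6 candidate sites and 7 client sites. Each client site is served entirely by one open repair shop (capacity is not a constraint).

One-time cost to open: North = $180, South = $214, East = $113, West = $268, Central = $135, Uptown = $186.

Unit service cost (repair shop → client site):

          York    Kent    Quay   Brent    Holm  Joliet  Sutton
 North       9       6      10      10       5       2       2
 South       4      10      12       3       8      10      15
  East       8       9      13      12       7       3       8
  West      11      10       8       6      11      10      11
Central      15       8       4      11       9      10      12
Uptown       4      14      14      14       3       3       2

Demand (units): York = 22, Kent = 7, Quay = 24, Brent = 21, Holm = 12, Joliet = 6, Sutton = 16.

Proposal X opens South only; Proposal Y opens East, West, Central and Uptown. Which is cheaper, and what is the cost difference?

Proposal X is cheaper by 35.

Proposal X: {South}: York→South 4·22=88, Kent→South 10·7=70, Quay→South 12·24=288, Brent→South 3·21=63, Holm→South 8·12=96, Joliet→South 10·6=60, Sutton→South 15·16=240. Service 905; fixed 214; total 1119.
Proposal Y: {East, West, Central, Uptown}: York→Uptown 4·22=88, Kent→Central 8·7=56, Quay→Central 4·24=96, Brent→West 6·21=126, Holm→Uptown 3·12=36, Joliet→East 3·6=18, Sutton→Uptown 2·16=32. Service 452; fixed 702; total 1154.
Difference: |1119 − 1154| = 35.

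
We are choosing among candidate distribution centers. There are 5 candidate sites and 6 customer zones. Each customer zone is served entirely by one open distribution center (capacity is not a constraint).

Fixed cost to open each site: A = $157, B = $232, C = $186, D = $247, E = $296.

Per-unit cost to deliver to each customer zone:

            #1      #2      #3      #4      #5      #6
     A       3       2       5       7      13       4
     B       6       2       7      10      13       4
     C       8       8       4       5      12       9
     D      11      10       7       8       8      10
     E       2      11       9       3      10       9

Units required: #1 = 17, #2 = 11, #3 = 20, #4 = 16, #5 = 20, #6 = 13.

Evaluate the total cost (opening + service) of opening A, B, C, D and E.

Total cost: 1514

Each customer zone is assigned to its cheapest site among the open ones.
{A, B, C, D, E}: #1→E 2·17=34, #2→A 2·11=22, #3→C 4·20=80, #4→E 3·16=48, #5→D 8·20=160, #6→A 4·13=52. Service 396; fixed 1118; total 1514.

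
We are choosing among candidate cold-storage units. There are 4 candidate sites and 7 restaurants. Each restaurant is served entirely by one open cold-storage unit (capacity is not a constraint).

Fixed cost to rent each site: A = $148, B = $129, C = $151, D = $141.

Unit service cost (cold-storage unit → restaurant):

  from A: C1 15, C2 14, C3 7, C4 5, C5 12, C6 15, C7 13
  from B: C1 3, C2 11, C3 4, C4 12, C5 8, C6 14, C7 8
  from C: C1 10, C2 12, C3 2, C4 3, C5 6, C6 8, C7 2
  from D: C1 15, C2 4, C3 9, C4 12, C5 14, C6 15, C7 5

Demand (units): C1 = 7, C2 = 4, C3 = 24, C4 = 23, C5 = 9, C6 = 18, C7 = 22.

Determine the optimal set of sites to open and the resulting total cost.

Open C only; minimum total cost 628.

For any fixed open set, each restaurant goes to its cheapest open site; total = fixed + service.
{C}: C1→C 10·7=70, C2→C 12·4=48, C3→C 2·24=48, C4→C 3·23=69, C5→C 6·9=54, C6→C 8·18=144, C7→C 2·22=44. Service 477; fixed 151; total 628.
{B, C}: C1→B 3·7=21, C2→B 11·4=44, C3→C 2·24=48, C4→C 3·23=69, C5→C 6·9=54, C6→C 8·18=144, C7→C 2·22=44. Service 424; fixed 280; total 704.
{C, D}: service 445 + fixed 292 = 737
{A, B, C, D}: C1→B 3·7=21, C2→D 4·4=16, C3→C 2·24=48, C4→C 3·23=69, C5→C 6·9=54, C6→C 8·18=144, C7→C 2·22=44. Service 396; fixed 569; total 965.
(All 15 nonempty subsets were checked; C only is lowest.)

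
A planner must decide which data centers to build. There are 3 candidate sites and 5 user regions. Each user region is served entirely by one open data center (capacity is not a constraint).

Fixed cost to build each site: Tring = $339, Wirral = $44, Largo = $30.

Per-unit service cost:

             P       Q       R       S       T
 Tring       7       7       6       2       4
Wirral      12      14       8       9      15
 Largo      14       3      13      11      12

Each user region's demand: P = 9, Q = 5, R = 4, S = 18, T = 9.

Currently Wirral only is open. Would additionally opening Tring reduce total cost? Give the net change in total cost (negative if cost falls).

No — net change +26 (cost rises by 26).

Current service cost with {Wirral}: 507.
Adding Tring: each user region re-picks its cheapest; new service cost 194, saving 313.
Extra fixed cost: 339. Net change = 339 − 313 = 26.
(Totals: 551 → 577.)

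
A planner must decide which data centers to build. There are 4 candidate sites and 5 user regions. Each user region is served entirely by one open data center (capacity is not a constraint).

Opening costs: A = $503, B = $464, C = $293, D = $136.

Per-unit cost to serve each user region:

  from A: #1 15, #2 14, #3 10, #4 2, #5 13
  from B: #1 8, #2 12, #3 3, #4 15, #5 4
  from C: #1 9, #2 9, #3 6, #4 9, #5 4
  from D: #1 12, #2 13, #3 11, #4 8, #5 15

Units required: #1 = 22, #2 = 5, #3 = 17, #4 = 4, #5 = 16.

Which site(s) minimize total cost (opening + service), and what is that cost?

For any fixed open set, each user region goes to its cheapest open site; total = fixed + service.
{C}: #1→C 9·22=198, #2→C 9·5=45, #3→C 6·17=102, #4→C 9·4=36, #5→C 4·16=64. Service 445; fixed 293; total 738.
{C, D}: service 441 + fixed 429 = 870
{B}: #1→B 8·22=176, #2→B 12·5=60, #3→B 3·17=51, #4→B 15·4=60, #5→B 4·16=64. Service 411; fixed 464; total 875.
{A, B, C, D}: service 344 + fixed 1396 = 1740
(All 15 nonempty subsets were checked; C only is lowest.)

Open C only; minimum total cost 738.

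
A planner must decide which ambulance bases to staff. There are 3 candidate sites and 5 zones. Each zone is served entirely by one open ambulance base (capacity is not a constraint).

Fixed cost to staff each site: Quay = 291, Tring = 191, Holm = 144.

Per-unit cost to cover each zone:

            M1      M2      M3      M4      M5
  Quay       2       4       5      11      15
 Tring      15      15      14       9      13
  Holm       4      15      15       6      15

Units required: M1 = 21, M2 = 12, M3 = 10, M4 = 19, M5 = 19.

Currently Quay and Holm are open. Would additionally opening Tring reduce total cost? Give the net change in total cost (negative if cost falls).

Current service cost with {Quay, Holm}: 539.
Adding Tring: each zone re-picks its cheapest; new service cost 501, saving 38.
Extra fixed cost: 191. Net change = 191 − 38 = 153.
(Totals: 974 → 1127.)

No — net change +153 (cost rises by 153).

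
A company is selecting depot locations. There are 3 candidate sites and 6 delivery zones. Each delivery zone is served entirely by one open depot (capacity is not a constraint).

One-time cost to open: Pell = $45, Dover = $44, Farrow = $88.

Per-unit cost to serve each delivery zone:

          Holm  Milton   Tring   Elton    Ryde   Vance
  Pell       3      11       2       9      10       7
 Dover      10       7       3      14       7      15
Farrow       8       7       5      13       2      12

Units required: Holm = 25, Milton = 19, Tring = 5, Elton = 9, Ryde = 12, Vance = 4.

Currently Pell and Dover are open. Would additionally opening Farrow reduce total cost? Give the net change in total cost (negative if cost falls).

Current service cost with {Pell, Dover}: 411.
Adding Farrow: each delivery zone re-picks its cheapest; new service cost 351, saving 60.
Extra fixed cost: 88. Net change = 88 − 60 = 28.
(Totals: 500 → 528.)

No — net change +28 (cost rises by 28).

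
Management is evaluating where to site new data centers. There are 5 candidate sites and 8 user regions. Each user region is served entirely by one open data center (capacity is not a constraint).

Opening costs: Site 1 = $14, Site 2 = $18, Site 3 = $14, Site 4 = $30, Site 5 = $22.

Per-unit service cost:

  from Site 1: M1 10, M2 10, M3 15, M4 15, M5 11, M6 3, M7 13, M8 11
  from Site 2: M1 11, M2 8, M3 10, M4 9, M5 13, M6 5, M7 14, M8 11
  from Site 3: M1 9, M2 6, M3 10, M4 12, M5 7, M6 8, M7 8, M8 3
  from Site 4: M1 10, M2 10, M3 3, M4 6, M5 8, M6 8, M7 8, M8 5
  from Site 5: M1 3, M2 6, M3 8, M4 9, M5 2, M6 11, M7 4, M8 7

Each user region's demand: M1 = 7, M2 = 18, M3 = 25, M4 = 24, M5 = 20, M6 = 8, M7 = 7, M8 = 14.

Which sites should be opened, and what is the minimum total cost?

For any fixed open set, each user region goes to its cheapest open site; total = fixed + service.
{Site 1, Site 3, Site 4, Site 5}: M1→Site 5 3·7=21, M2→Site 3 6·18=108, M3→Site 4 3·25=75, M4→Site 4 6·24=144, M5→Site 5 2·20=40, M6→Site 1 3·8=24, M7→Site 5 4·7=28, M8→Site 3 3·14=42. Service 482; fixed 80; total 562.
{Site 1, Site 4, Site 5}: service 510 + fixed 66 = 576
{Site 1, Site 2, Site 3, Site 4, Site 5}: service 482 + fixed 98 = 580
{Site 1}: service 1474 + fixed 14 = 1488
No other subset beats 562.

Open Site 1, Site 3, Site 4 and Site 5; minimum total cost 562.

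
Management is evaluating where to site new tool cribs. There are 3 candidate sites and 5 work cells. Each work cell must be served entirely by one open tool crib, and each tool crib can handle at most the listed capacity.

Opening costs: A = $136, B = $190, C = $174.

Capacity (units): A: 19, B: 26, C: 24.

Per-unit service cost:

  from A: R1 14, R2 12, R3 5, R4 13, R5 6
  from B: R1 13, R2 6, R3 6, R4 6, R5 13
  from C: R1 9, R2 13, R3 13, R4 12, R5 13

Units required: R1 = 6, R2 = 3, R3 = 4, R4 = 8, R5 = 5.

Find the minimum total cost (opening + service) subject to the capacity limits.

Minimum total cost: 423

Open {B}: R1→B 13·6=78, R2→B 6·3=18, R3→B 6·4=24, R4→B 6·8=48, R5→B 13·5=65.
Loads: B carries 26/26. Service 233; fixed 190; total 423.
Next best feasible plan costs 520.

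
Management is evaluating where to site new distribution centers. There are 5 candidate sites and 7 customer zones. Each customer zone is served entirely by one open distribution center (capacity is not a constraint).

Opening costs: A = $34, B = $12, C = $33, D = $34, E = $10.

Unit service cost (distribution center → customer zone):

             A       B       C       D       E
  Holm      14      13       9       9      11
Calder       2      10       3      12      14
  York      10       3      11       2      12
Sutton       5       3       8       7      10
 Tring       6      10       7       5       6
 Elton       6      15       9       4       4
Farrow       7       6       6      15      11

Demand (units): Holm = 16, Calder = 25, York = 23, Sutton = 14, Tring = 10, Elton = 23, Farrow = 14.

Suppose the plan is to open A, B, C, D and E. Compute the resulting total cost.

Total cost: 631

Each customer zone is assigned to its cheapest site among the open ones.
{A, B, C, D, E}: Holm→C 9·16=144, Calder→A 2·25=50, York→D 2·23=46, Sutton→B 3·14=42, Tring→D 5·10=50, Elton→D 4·23=92, Farrow→B 6·14=84. Service 508; fixed 123; total 631.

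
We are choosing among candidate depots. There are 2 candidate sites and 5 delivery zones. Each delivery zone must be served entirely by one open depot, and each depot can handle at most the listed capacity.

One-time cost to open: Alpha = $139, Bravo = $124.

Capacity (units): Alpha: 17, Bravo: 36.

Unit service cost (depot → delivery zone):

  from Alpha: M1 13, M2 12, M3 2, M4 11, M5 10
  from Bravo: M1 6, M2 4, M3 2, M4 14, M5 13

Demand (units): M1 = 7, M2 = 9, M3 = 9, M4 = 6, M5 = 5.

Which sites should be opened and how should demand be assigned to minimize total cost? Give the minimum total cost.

Minimum total cost: 369

Open {Bravo}: M1→Bravo 6·7=42, M2→Bravo 4·9=36, M3→Bravo 2·9=18, M4→Bravo 14·6=84, M5→Bravo 13·5=65.
Loads: Bravo carries 36/36. Service 245; fixed 124; total 369.
Next best feasible plan costs 475.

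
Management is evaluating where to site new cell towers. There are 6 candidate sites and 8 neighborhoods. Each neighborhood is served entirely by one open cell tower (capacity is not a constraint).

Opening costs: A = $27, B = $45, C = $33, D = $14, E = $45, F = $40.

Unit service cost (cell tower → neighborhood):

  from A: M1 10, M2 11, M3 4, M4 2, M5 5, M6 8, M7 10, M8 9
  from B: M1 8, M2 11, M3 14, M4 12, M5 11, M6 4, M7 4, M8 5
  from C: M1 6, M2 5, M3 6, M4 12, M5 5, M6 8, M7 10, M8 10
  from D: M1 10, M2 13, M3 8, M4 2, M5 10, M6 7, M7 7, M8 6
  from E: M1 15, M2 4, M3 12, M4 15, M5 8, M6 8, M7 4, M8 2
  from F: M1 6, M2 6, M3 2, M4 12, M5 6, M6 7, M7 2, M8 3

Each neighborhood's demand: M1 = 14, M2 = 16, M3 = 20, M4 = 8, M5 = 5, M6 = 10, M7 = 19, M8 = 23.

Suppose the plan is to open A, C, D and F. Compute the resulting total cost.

Total cost: 536

Each neighborhood is assigned to its cheapest site among the open ones.
{A, C, D, F}: M1→C 6·14=84, M2→C 5·16=80, M3→F 2·20=40, M4→A 2·8=16, M5→A 5·5=25, M6→D 7·10=70, M7→F 2·19=38, M8→F 3·23=69. Service 422; fixed 114; total 536.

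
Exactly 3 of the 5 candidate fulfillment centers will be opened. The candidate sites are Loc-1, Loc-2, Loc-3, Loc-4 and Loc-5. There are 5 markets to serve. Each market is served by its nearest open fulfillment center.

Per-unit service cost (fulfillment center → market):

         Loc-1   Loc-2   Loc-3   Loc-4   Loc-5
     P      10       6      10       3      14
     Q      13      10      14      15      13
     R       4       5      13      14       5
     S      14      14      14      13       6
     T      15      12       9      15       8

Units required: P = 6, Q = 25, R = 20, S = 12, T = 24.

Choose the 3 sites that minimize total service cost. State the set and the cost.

Choose Loc-1, Loc-2 and Loc-5; total service cost 630.

With exactly 3 open, each market uses its cheapest among the chosen.
{Loc-1, Loc-2, Loc-5}: P→Loc-2 6·6=36, Q→Loc-2 10·25=250, R→Loc-1 4·20=80, S→Loc-5 6·12=72, T→Loc-5 8·24=192. Service cost 630.
{Loc-2, Loc-4, Loc-5}: service cost 632
{Loc-2, Loc-3, Loc-5}: service cost 650
Among all 10 size-3 choices, {Loc-1, Loc-2, Loc-5} is lowest.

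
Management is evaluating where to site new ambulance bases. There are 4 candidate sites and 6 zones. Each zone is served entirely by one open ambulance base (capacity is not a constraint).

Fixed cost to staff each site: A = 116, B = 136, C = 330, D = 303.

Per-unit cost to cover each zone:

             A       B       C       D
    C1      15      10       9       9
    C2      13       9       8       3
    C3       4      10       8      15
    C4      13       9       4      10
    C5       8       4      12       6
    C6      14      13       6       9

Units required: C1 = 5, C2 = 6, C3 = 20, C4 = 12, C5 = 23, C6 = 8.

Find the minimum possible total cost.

For any fixed open set, each zone goes to its cheapest open site; total = fixed + service.
{A, B}: C1→B 10·5=50, C2→B 9·6=54, C3→A 4·20=80, C4→B 9·12=108, C5→B 4·23=92, C6→B 13·8=104. Service 488; fixed 252; total 740.
{B}: service 608 + fixed 136 = 744
{A}: service 685 + fixed 116 = 801
{A, B, C, D}: C1→C 9·5=45, C2→D 3·6=18, C3→A 4·20=80, C4→C 4·12=48, C5→B 4·23=92, C6→C 6·8=48. Service 331; fixed 885; total 1216.
No other subset beats 740.

Minimum total cost: 740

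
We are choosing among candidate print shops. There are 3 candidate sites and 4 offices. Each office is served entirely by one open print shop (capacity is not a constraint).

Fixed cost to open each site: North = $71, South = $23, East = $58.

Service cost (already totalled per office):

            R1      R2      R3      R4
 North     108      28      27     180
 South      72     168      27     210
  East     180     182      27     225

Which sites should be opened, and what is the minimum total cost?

Open North and South; minimum total cost 401.

For any fixed open set, each office goes to its cheapest open site; total = fixed + service.
{North, South}: R1→South 72, R2→North 28, R3→North 27, R4→North 180. Service 307; fixed 94; total 401.
{North}: service 343 + fixed 71 = 414
{North, South, East}: service 307 + fixed 152 = 459
{South}: service 477 + fixed 23 = 500
(All 7 nonempty subsets were checked; North and South is lowest.)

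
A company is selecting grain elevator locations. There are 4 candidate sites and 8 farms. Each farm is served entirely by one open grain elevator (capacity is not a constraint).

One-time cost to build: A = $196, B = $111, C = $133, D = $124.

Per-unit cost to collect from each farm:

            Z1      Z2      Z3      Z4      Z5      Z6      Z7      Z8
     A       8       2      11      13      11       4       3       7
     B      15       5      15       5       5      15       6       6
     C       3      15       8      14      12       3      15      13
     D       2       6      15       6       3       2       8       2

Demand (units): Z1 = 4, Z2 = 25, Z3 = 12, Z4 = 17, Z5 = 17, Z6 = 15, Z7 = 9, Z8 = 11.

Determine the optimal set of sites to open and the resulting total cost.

For any fixed open set, each farm goes to its cheapest open site; total = fixed + service.
{D}: Z1→D 2·4=8, Z2→D 6·25=150, Z3→D 15·12=180, Z4→D 6·17=102, Z5→D 3·17=51, Z6→D 2·15=30, Z7→D 8·9=72, Z8→D 2·11=22. Service 615; fixed 124; total 739.
{A, D}: Z1→D 2·4=8, Z2→A 2·25=50, Z3→A 11·12=132, Z4→D 6·17=102, Z5→D 3·17=51, Z6→D 2·15=30, Z7→A 3·9=27, Z8→D 2·11=22. Service 422; fixed 320; total 742.
{C, D}: service 531 + fixed 257 = 788
{A, B, C, D}: Z1→D 2·4=8, Z2→A 2·25=50, Z3→C 8·12=96, Z4→B 5·17=85, Z5→D 3·17=51, Z6→D 2·15=30, Z7→A 3·9=27, Z8→D 2·11=22. Service 369; fixed 564; total 933.
No other subset beats 739.

Open D only; minimum total cost 739.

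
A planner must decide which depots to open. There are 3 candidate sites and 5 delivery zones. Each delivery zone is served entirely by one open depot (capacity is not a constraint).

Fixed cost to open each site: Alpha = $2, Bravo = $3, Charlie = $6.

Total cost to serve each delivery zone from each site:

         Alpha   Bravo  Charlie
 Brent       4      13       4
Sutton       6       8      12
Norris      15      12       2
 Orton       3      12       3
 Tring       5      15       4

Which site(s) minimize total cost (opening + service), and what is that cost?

Open Alpha and Charlie; minimum total cost 27.

For any fixed open set, each delivery zone goes to its cheapest open site; total = fixed + service.
{Alpha, Charlie}: Brent→Alpha 4, Sutton→Alpha 6, Norris→Charlie 2, Orton→Alpha 3, Tring→Charlie 4. Service 19; fixed 8; total 27.
{Alpha, Bravo, Charlie}: Brent→Alpha 4, Sutton→Alpha 6, Norris→Charlie 2, Orton→Alpha 3, Tring→Charlie 4. Service 19; fixed 11; total 30.
{Bravo, Charlie}: Brent→Charlie 4, Sutton→Bravo 8, Norris→Charlie 2, Orton→Charlie 3, Tring→Charlie 4. Service 21; fixed 9; total 30.
{Alpha}: service 33 + fixed 2 = 35
No other subset beats 27.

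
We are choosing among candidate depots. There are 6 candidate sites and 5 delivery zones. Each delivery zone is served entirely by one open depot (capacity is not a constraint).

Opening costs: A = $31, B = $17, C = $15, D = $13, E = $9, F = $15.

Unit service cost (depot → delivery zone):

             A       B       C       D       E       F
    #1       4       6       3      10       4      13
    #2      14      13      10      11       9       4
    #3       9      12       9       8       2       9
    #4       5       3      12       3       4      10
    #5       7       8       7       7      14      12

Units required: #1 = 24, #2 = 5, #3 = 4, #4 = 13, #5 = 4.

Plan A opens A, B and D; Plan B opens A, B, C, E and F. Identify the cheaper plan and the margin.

Plan A: {A, B, D}: #1→A 4·24=96, #2→D 11·5=55, #3→D 8·4=32, #4→B 3·13=39, #5→A 7·4=28. Service 250; fixed 61; total 311.
Plan B: {A, B, C, E, F}: #1→C 3·24=72, #2→F 4·5=20, #3→E 2·4=8, #4→B 3·13=39, #5→A 7·4=28. Service 167; fixed 87; total 254.
Difference: |311 − 254| = 57.

Plan B is cheaper by 57.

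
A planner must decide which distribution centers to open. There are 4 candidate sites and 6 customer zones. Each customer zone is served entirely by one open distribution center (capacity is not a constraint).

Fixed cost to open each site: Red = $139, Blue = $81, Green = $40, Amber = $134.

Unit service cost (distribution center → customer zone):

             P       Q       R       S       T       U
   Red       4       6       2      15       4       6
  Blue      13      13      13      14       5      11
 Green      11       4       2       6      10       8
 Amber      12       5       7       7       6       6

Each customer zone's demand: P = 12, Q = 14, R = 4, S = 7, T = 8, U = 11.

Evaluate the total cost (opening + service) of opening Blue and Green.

Each customer zone is assigned to its cheapest site among the open ones.
{Blue, Green}: P→Green 11·12=132, Q→Green 4·14=56, R→Green 2·4=8, S→Green 6·7=42, T→Blue 5·8=40, U→Green 8·11=88. Service 366; fixed 121; total 487.

Total cost: 487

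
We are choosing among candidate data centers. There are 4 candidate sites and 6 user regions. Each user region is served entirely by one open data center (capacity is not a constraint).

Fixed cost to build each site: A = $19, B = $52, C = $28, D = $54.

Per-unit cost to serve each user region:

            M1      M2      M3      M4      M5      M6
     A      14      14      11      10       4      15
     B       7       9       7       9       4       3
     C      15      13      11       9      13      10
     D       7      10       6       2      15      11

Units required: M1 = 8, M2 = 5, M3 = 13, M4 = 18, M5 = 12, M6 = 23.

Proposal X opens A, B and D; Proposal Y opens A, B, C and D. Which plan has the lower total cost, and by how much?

Proposal X: {A, B, D}: M1→B 7·8=56, M2→B 9·5=45, M3→D 6·13=78, M4→D 2·18=36, M5→A 4·12=48, M6→B 3·23=69. Service 332; fixed 125; total 457.
Proposal Y: {A, B, C, D}: M1→B 7·8=56, M2→B 9·5=45, M3→D 6·13=78, M4→D 2·18=36, M5→A 4·12=48, M6→B 3·23=69. Service 332; fixed 153; total 485.
Difference: |457 − 485| = 28.

Proposal X is cheaper by 28.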